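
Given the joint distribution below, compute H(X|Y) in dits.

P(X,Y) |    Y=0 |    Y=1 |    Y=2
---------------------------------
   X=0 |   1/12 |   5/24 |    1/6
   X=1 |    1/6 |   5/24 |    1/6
0.2949 dits

Using the chain rule: H(X|Y) = H(X,Y) - H(Y)

First, compute H(X,Y) = 0.7629 dits

Marginal P(Y) = (1/4, 5/12, 1/3)
H(Y) = 0.4680 dits

H(X|Y) = H(X,Y) - H(Y) = 0.7629 - 0.4680 = 0.2949 dits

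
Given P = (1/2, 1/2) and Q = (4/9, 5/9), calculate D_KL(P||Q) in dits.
0.0027 dits

KL divergence: D_KL(P||Q) = Σ p(x) log(p(x)/q(x))

Computing term by term:
  x=0: 1/2 × log_10[(1/2)/(4/9)] = 1/2 × 0.0512 = 0.0256
  x=1: 1/2 × log_10[(1/2)/(5/9)] = 1/2 × -0.0458 = -0.0229

D_KL(P||Q) = 0.0027 dits

Note: KL divergence is always non-negative and equals 0 iff P = Q.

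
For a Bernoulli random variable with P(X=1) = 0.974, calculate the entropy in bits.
0.1739 bits

The binary entropy function is:
H(p) = -p log(p) - (1-p) log(1-p)

H(0.974) = -0.974 × log_2(0.974) - 0.026 × log_2(0.026)
H(0.974) = 0.1739 bits

Note: Binary entropy is maximized at p=0.5 (H=1 bit) and minimized at p=0 or p=1 (H=0).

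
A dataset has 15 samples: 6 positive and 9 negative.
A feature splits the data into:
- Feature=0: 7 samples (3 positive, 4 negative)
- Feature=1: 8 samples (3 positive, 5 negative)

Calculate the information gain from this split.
0.0021 bits

Information Gain = H(Y) - H(Y|Feature)

Before split:
P(positive) = 6/15 = 0.4000
H(Y) = 0.9710 bits

After split:
Feature=0: H = 0.9852 bits (weight = 7/15)
Feature=1: H = 0.9544 bits (weight = 8/15)
H(Y|Feature) = (7/15)×0.9852 + (8/15)×0.9544 = 0.9688 bits

Information Gain = 0.9710 - 0.9688 = 0.0021 bits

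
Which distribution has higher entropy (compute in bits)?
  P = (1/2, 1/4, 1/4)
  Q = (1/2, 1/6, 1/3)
P

Computing entropies in bits:
H(P) = 1.5000
H(Q) = 1.4591

Distribution P has higher entropy.

Intuition: The distribution closer to uniform (more spread out) has higher entropy.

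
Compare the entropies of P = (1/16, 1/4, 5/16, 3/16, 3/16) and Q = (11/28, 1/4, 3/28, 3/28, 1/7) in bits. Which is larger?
P

Computing entropies in bits:
H(P) = 2.1800
H(Q) = 2.1211

Distribution P has higher entropy.

Intuition: The distribution closer to uniform (more spread out) has higher entropy.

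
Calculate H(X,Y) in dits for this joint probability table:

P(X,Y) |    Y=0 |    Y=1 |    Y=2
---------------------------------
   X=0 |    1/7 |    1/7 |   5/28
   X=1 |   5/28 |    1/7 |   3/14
0.7728 dits

Joint entropy is H(X,Y) = -Σ_{x,y} p(x,y) log p(x,y).

Summing over all non-zero entries:
H(X,Y) = -[1/7·log_10(1/7) + 1/7·log_10(1/7) + 5/28·log_10(5/28) + 5/28·log_10(5/28) + 1/7·log_10(1/7) + 3/14·log_10(3/14)]
H(X,Y) = 0.7728 dits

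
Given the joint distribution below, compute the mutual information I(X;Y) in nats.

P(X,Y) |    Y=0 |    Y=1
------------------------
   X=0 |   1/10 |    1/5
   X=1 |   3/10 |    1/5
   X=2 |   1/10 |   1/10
0.0271 nats

Mutual information: I(X;Y) = H(X) + H(Y) - H(X,Y)

Marginals:
P(X) = (3/10, 1/2, 1/5), H(X) = 1.0297 nats
P(Y) = (1/2, 1/2), H(Y) = 0.6931 nats

Joint entropy: H(X,Y) = 1.6957 nats

I(X;Y) = 1.0297 + 0.6931 - 1.6957 = 0.0271 nats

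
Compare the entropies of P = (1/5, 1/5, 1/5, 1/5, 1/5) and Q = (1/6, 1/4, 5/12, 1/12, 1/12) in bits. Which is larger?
P

Computing entropies in bits:
H(P) = 2.3219
H(Q) = 2.0546

Distribution P has higher entropy.

Intuition: The distribution closer to uniform (more spread out) has higher entropy.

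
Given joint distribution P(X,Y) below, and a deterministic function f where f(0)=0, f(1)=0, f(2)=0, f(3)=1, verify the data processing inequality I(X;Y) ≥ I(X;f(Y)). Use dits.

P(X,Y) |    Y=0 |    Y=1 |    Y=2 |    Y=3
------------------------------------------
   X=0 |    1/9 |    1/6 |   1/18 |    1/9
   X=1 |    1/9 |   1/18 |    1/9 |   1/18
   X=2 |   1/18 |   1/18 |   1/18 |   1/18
I(X;Y) = 0.0181, I(X;f(Y)) = 0.0020, inequality holds: 0.0181 ≥ 0.0020

Data Processing Inequality: For any Markov chain X → Y → Z, we have I(X;Y) ≥ I(X;Z).

Here Z = f(Y) is a deterministic function of Y, forming X → Y → Z.

Original I(X;Y) = 0.0181 dits

After applying f:
P(X,Z) where Z=f(Y):
- P(X,Z=0) = P(X,Y=0) + P(X,Y=1) + P(X,Y=2)
- P(X,Z=1) = P(X,Y=3)

I(X;Z) = I(X;f(Y)) = 0.0020 dits

Verification: 0.0181 ≥ 0.0020 ✓

Information cannot be created by processing; the function f can only lose information about X.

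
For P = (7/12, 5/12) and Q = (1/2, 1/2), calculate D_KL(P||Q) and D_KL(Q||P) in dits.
D_KL(P||Q) = 0.0061, D_KL(Q||P) = 0.0061

KL divergence is not symmetric: D_KL(P||Q) ≠ D_KL(Q||P) in general.

D_KL(P||Q) = 0.0061 dits
D_KL(Q||P) = 0.0061 dits

In this case they happen to be equal (to 4 decimal places).

This asymmetry is why KL divergence is not a true distance metric.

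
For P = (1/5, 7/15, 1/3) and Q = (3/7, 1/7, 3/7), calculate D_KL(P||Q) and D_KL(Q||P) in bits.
D_KL(P||Q) = 0.4562, D_KL(Q||P) = 0.3826

KL divergence is not symmetric: D_KL(P||Q) ≠ D_KL(Q||P) in general.

D_KL(P||Q) = 0.4562 bits
D_KL(Q||P) = 0.3826 bits

No, they are not equal!

This asymmetry is why KL divergence is not a true distance metric.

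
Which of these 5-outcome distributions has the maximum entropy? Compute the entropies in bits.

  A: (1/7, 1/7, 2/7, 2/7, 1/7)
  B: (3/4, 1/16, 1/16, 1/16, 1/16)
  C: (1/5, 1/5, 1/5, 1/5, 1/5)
C

For a discrete distribution over n outcomes, entropy is maximized by the uniform distribution.

Computing entropies:
H(A) = 2.2359 bits
H(B) = 1.3113 bits
H(C) = 2.3219 bits

The uniform distribution (where all probabilities equal 1/5) achieves the maximum entropy of log_2(5) = 2.3219 bits.

Distribution C has the highest entropy.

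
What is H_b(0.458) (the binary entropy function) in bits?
0.9949 bits

The binary entropy function is:
H(p) = -p log(p) - (1-p) log(1-p)

H(0.458) = -0.458 × log_2(0.458) - 0.542 × log_2(0.542)
H(0.458) = 0.9949 bits

Note: Binary entropy is maximized at p=0.5 (H=1 bit) and minimized at p=0 or p=1 (H=0).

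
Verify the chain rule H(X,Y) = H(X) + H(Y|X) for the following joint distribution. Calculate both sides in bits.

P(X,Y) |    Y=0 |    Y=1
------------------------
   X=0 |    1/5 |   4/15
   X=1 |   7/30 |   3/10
H(X,Y) = 1.9839, H(X) = 0.9968, H(Y|X) = 0.9871 (all in bits)

Chain rule: H(X,Y) = H(X) + H(Y|X)

Left side — joint entropy directly:
H(X,Y) = -Σ p(x,y) log p(x,y) = 1.9839 bits

Right side — compute H(Y|X) from the conditional distributions:
P(X) = (7/15, 8/15), so H(X) = 0.9968 bits
H(Y|X) = Σ_x P(X=x) · H(Y|X=x):
  P(Y|X=0) = (3/7, 4/7), H(Y|X=0) = 0.9852, weight P(X=0) = 7/15
  P(Y|X=1) = (7/16, 9/16), H(Y|X=1) = 0.9887, weight P(X=1) = 8/15
H(Y|X) = 0.9871 bits

H(X) + H(Y|X) = 0.9968 + 0.9871 = 1.9839 bits

Both sides equal 1.9839 bits. ✓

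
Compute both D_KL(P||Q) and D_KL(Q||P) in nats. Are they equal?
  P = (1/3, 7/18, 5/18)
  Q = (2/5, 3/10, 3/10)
D_KL(P||Q) = 0.0188, D_KL(Q||P) = 0.0182

KL divergence is not symmetric: D_KL(P||Q) ≠ D_KL(Q||P) in general.

D_KL(P||Q) = 0.0188 nats
D_KL(Q||P) = 0.0182 nats

No, they are not equal!

This asymmetry is why KL divergence is not a true distance metric.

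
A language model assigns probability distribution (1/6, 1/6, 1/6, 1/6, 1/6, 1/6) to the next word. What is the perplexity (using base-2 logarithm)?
6.0000

Perplexity is 2^H (or exp(H) for natural log).

First, H = -Σ p log p = 2.5850 bits
Perplexity = 2^2.5850 = 6.0000

Interpretation: The model's uncertainty is equivalent to choosing uniformly among 6.0 options.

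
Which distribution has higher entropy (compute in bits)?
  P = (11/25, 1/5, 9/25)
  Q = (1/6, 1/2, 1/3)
P

Computing entropies in bits:
H(P) = 1.5161
H(Q) = 1.4591

Distribution P has higher entropy.

Intuition: The distribution closer to uniform (more spread out) has higher entropy.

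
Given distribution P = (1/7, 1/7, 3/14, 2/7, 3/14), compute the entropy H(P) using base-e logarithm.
1.5741 nats

Shannon entropy is H(X) = -Σ p(x) log p(x).

For P = (1/7, 1/7, 3/14, 2/7, 3/14):
H = -1/7 × log_e(1/7) -1/7 × log_e(1/7) -3/14 × log_e(3/14) -2/7 × log_e(2/7) -3/14 × log_e(3/14)
H = 1.5741 nats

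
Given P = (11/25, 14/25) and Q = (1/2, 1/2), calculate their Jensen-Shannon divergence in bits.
0.0026 bits

Jensen-Shannon divergence is:
JSD(P||Q) = 0.5 × D_KL(P||M) + 0.5 × D_KL(Q||M)
where M = 0.5 × (P + Q) is the mixture distribution.

M = 0.5 × (11/25, 14/25) + 0.5 × (1/2, 1/2) = (0.47, 0.53)

D_KL(P||M) = 0.0026 bits
D_KL(Q||M) = 0.0026 bits

JSD(P||Q) = 0.5 × 0.0026 + 0.5 × 0.0026 = 0.0026 bits

Unlike KL divergence, JSD is symmetric and bounded: 0 ≤ JSD ≤ log(2).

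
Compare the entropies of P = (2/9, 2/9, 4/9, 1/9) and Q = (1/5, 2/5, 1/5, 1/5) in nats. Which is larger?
Q

Computing entropies in nats:
H(P) = 1.2730
H(Q) = 1.3322

Distribution Q has higher entropy.

Intuition: The distribution closer to uniform (more spread out) has higher entropy.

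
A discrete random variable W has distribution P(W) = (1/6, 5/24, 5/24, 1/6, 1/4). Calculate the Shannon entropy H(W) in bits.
2.3046 bits

Shannon entropy is H(X) = -Σ p(x) log p(x).

For P = (1/6, 5/24, 5/24, 1/6, 1/4):
H = -1/6 × log_2(1/6) -5/24 × log_2(5/24) -5/24 × log_2(5/24) -1/6 × log_2(1/6) -1/4 × log_2(1/4)
H = 2.3046 bits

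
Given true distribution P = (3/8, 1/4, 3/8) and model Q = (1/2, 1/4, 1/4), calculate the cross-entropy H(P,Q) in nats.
1.1264 nats

Cross-entropy: H(P,Q) = -Σ p(x) log q(x)

Alternatively: H(P,Q) = H(P) + D_KL(P||Q)
H(P) = 1.0822 nats
D_KL(P||Q) = 0.0442 nats

H(P,Q) = 1.0822 + 0.0442 = 1.1264 nats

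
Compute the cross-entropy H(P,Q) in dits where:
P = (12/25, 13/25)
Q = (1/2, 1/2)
0.3010 dits

Cross-entropy: H(P,Q) = -Σ p(x) log q(x)

Alternatively: H(P,Q) = H(P) + D_KL(P||Q)
H(P) = 0.3007 dits
D_KL(P||Q) = 0.0003 dits

H(P,Q) = 0.3007 + 0.0003 = 0.3010 dits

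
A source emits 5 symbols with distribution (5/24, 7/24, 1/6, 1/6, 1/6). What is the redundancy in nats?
0.0274 nats

Redundancy measures how far a source is from maximum entropy:
R = H_max - H(X)

Maximum entropy for 5 symbols: H_max = log_e(5) = 1.6094 nats
Actual entropy: H(X) = 1.5820 nats
Redundancy: R = 1.6094 - 1.5820 = 0.0274 nats

This redundancy represents potential for compression: the source could be compressed by 0.0274 nats per symbol.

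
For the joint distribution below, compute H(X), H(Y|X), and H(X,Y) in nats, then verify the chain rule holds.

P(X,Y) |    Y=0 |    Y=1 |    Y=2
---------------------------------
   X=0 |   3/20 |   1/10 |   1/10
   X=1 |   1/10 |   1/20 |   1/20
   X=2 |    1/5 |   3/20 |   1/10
H(X,Y) = 2.1116, H(X) = 1.0487, H(Y|X) = 1.0630 (all in nats)

Chain rule: H(X,Y) = H(X) + H(Y|X)

Left side — joint entropy directly:
H(X,Y) = -Σ p(x,y) log p(x,y) = 2.1116 nats

Right side — compute H(Y|X) from the conditional distributions:
P(X) = (7/20, 1/5, 9/20), so H(X) = 1.0487 nats
H(Y|X) = Σ_x P(X=x) · H(Y|X=x):
  P(Y|X=0) = (3/7, 2/7, 2/7), H(Y|X=0) = 1.0790, weight P(X=0) = 7/20
  P(Y|X=1) = (1/2, 1/4, 1/4), H(Y|X=1) = 1.0397, weight P(X=1) = 1/5
  P(Y|X=2) = (4/9, 1/3, 2/9), H(Y|X=2) = 1.0609, weight P(X=2) = 9/20
H(Y|X) = 1.0630 nats

H(X) + H(Y|X) = 1.0487 + 1.0630 = 2.1116 nats

Both sides equal 2.1116 nats. ✓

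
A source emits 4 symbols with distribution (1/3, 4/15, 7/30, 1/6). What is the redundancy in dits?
0.0128 dits

Redundancy measures how far a source is from maximum entropy:
R = H_max - H(X)

Maximum entropy for 4 symbols: H_max = log_10(4) = 0.6021 dits
Actual entropy: H(X) = 0.5893 dits
Redundancy: R = 0.6021 - 0.5893 = 0.0128 dits

This redundancy represents potential for compression: the source could be compressed by 0.0128 dits per symbol.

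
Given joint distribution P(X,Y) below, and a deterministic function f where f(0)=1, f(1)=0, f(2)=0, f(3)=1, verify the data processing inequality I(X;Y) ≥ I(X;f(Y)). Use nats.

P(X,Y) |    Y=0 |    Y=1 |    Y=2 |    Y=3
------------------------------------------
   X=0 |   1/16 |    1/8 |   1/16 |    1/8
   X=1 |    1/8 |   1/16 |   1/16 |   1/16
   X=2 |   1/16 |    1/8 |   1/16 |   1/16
I(X;Y) = 0.0393, I(X;f(Y)) = 0.0126, inequality holds: 0.0393 ≥ 0.0126

Data Processing Inequality: For any Markov chain X → Y → Z, we have I(X;Y) ≥ I(X;Z).

Here Z = f(Y) is a deterministic function of Y, forming X → Y → Z.

Original I(X;Y) = 0.0393 nats

After applying f:
P(X,Z) where Z=f(Y):
- P(X,Z=0) = P(X,Y=1) + P(X,Y=2)
- P(X,Z=1) = P(X,Y=0) + P(X,Y=3)

I(X;Z) = I(X;f(Y)) = 0.0126 nats

Verification: 0.0393 ≥ 0.0126 ✓

Information cannot be created by processing; the function f can only lose information about X.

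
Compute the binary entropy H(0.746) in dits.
0.2461 dits

The binary entropy function is:
H(p) = -p log(p) - (1-p) log(1-p)

H(0.746) = -0.746 × log_10(0.746) - 0.254 × log_10(0.254)
H(0.746) = 0.2461 dits

Note: Binary entropy is maximized at p=0.5 (H=1 bit) and minimized at p=0 or p=1 (H=0).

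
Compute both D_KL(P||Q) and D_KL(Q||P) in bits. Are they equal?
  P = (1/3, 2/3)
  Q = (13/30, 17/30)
D_KL(P||Q) = 0.0301, D_KL(Q||P) = 0.0312

KL divergence is not symmetric: D_KL(P||Q) ≠ D_KL(Q||P) in general.

D_KL(P||Q) = 0.0301 bits
D_KL(Q||P) = 0.0312 bits

No, they are not equal!

This asymmetry is why KL divergence is not a true distance metric.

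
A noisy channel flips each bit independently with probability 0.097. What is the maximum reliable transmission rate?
0.5406 bits

For a binary symmetric channel (BSC) with error probability p:
Capacity C = 1 - H(p) bits per symbol

where H(p) = -p log₂(p) - (1-p) log₂(1-p) is the binary entropy function.

H(0.097) = 0.4594 bits
C = 1 - 0.4594 = 0.5406 bits per symbol

This means we can reliably transmit up to 0.5406 bits of information per channel use.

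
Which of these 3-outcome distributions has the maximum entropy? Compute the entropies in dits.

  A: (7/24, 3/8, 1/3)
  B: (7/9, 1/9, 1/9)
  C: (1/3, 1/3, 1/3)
C

For a discrete distribution over n outcomes, entropy is maximized by the uniform distribution.

Computing entropies:
H(A) = 0.4749 dits
H(B) = 0.2969 dits
H(C) = 0.4771 dits

The uniform distribution (where all probabilities equal 1/3) achieves the maximum entropy of log_10(3) = 0.4771 dits.

Distribution C has the highest entropy.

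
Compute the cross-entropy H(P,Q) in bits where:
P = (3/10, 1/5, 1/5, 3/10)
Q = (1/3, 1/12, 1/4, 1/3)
2.0680 bits

Cross-entropy: H(P,Q) = -Σ p(x) log q(x)

Alternatively: H(P,Q) = H(P) + D_KL(P||Q)
H(P) = 1.9710 bits
D_KL(P||Q) = 0.0970 bits

H(P,Q) = 1.9710 + 0.0970 = 2.0680 bits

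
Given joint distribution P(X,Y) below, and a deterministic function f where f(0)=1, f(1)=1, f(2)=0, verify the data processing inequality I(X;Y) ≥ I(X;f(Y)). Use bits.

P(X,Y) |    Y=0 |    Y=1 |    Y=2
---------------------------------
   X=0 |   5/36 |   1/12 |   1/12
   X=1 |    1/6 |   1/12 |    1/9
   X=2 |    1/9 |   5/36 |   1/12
I(X;Y) = 0.0225, I(X;f(Y)) = 0.0021, inequality holds: 0.0225 ≥ 0.0021

Data Processing Inequality: For any Markov chain X → Y → Z, we have I(X;Y) ≥ I(X;Z).

Here Z = f(Y) is a deterministic function of Y, forming X → Y → Z.

Original I(X;Y) = 0.0225 bits

After applying f:
P(X,Z) where Z=f(Y):
- P(X,Z=0) = P(X,Y=2)
- P(X,Z=1) = P(X,Y=0) + P(X,Y=1)

I(X;Z) = I(X;f(Y)) = 0.0021 bits

Verification: 0.0225 ≥ 0.0021 ✓

Information cannot be created by processing; the function f can only lose information about X.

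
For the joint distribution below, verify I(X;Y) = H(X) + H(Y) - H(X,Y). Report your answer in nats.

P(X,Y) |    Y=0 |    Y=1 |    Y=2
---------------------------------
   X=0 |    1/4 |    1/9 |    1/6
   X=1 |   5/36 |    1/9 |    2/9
I(X;Y) = 0.0185 nats

Mutual information has multiple equivalent forms:
- I(X;Y) = H(X) - H(X|Y)
- I(X;Y) = H(Y) - H(Y|X)
- I(X;Y) = H(X) + H(Y) - H(X,Y)

Computing all quantities:
H(X) = 0.6916, H(Y) = 1.0688, H(X,Y) = 1.7419
H(X|Y) = 0.6731, H(Y|X) = 1.0503

Verification:
H(X) - H(X|Y) = 0.6916 - 0.6731 = 0.0185
H(Y) - H(Y|X) = 1.0688 - 1.0503 = 0.0185
H(X) + H(Y) - H(X,Y) = 0.6916 + 1.0688 - 1.7419 = 0.0185

All forms give I(X;Y) = 0.0185 nats. ✓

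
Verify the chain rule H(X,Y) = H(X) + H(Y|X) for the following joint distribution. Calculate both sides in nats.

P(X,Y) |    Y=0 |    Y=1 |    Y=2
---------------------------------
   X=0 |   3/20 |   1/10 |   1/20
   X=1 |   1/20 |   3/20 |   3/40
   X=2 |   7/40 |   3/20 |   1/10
H(X,Y) = 2.1131, H(X) = 1.0799, H(Y|X) = 1.0332 (all in nats)

Chain rule: H(X,Y) = H(X) + H(Y|X)

Left side — joint entropy directly:
H(X,Y) = -Σ p(x,y) log p(x,y) = 2.1131 nats

Right side — compute H(Y|X) from the conditional distributions:
P(X) = (3/10, 11/40, 17/40), so H(X) = 1.0799 nats
H(Y|X) = Σ_x P(X=x) · H(Y|X=x):
  P(Y|X=0) = (1/2, 1/3, 1/6), H(Y|X=0) = 1.0114, weight P(X=0) = 3/10
  P(Y|X=1) = (2/11, 6/11, 3/11), H(Y|X=1) = 0.9949, weight P(X=1) = 11/40
  P(Y|X=2) = (7/17, 6/17, 4/17), H(Y|X=2) = 1.0734, weight P(X=2) = 17/40
H(Y|X) = 1.0332 nats

H(X) + H(Y|X) = 1.0799 + 1.0332 = 2.1131 nats

Both sides equal 2.1131 nats. ✓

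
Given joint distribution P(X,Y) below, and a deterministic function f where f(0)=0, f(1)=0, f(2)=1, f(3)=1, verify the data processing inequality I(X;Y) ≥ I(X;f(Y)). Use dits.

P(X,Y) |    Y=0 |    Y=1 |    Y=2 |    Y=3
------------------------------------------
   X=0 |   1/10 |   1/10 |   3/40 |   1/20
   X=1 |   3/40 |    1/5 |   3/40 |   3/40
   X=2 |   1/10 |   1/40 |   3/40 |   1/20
I(X;Y) = 0.0263, I(X;f(Y)) = 0.0032, inequality holds: 0.0263 ≥ 0.0032

Data Processing Inequality: For any Markov chain X → Y → Z, we have I(X;Y) ≥ I(X;Z).

Here Z = f(Y) is a deterministic function of Y, forming X → Y → Z.

Original I(X;Y) = 0.0263 dits

After applying f:
P(X,Z) where Z=f(Y):
- P(X,Z=0) = P(X,Y=0) + P(X,Y=1)
- P(X,Z=1) = P(X,Y=2) + P(X,Y=3)

I(X;Z) = I(X;f(Y)) = 0.0032 dits

Verification: 0.0263 ≥ 0.0032 ✓

Information cannot be created by processing; the function f can only lose information about X.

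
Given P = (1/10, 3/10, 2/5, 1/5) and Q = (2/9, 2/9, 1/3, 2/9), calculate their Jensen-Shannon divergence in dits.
0.0072 dits

Jensen-Shannon divergence is:
JSD(P||Q) = 0.5 × D_KL(P||M) + 0.5 × D_KL(Q||M)
where M = 0.5 × (P + Q) is the mixture distribution.

M = 0.5 × (1/10, 3/10, 2/5, 1/5) + 0.5 × (2/9, 2/9, 1/3, 2/9) = (0.161111, 0.261111, 11/30, 0.211111)

D_KL(P||M) = 0.0078 dits
D_KL(Q||M) = 0.0066 dits

JSD(P||Q) = 0.5 × 0.0078 + 0.5 × 0.0066 = 0.0072 dits

Unlike KL divergence, JSD is symmetric and bounded: 0 ≤ JSD ≤ log(2).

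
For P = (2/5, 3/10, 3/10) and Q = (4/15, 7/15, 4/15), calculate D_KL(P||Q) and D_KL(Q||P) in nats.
D_KL(P||Q) = 0.0650, D_KL(Q||P) = 0.0667

KL divergence is not symmetric: D_KL(P||Q) ≠ D_KL(Q||P) in general.

D_KL(P||Q) = 0.0650 nats
D_KL(Q||P) = 0.0667 nats

No, they are not equal!

This asymmetry is why KL divergence is not a true distance metric.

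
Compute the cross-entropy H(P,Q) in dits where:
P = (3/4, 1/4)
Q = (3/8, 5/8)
0.3705 dits

Cross-entropy: H(P,Q) = -Σ p(x) log q(x)

Alternatively: H(P,Q) = H(P) + D_KL(P||Q)
H(P) = 0.2442 dits
D_KL(P||Q) = 0.1263 dits

H(P,Q) = 0.2442 + 0.1263 = 0.3705 dits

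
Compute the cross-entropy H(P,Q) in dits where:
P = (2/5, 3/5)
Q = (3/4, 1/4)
0.4112 dits

Cross-entropy: H(P,Q) = -Σ p(x) log q(x)

Alternatively: H(P,Q) = H(P) + D_KL(P||Q)
H(P) = 0.2923 dits
D_KL(P||Q) = 0.1189 dits

H(P,Q) = 0.2923 + 0.1189 = 0.4112 dits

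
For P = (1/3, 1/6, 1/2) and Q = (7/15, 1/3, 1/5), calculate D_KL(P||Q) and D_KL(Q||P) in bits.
D_KL(P||Q) = 0.3325, D_KL(Q||P) = 0.2955

KL divergence is not symmetric: D_KL(P||Q) ≠ D_KL(Q||P) in general.

D_KL(P||Q) = 0.3325 bits
D_KL(Q||P) = 0.2955 bits

No, they are not equal!

This asymmetry is why KL divergence is not a true distance metric.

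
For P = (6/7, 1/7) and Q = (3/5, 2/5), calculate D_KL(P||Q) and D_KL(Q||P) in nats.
D_KL(P||Q) = 0.1586, D_KL(Q||P) = 0.1978

KL divergence is not symmetric: D_KL(P||Q) ≠ D_KL(Q||P) in general.

D_KL(P||Q) = 0.1586 nats
D_KL(Q||P) = 0.1978 nats

No, they are not equal!

This asymmetry is why KL divergence is not a true distance metric.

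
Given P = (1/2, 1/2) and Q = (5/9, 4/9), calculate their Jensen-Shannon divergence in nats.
0.0015 nats

Jensen-Shannon divergence is:
JSD(P||Q) = 0.5 × D_KL(P||M) + 0.5 × D_KL(Q||M)
where M = 0.5 × (P + Q) is the mixture distribution.

M = 0.5 × (1/2, 1/2) + 0.5 × (5/9, 4/9) = (19/36, 17/36)

D_KL(P||M) = 0.0015 nats
D_KL(Q||M) = 0.0016 nats

JSD(P||Q) = 0.5 × 0.0015 + 0.5 × 0.0016 = 0.0015 nats

Unlike KL divergence, JSD is symmetric and bounded: 0 ≤ JSD ≤ log(2).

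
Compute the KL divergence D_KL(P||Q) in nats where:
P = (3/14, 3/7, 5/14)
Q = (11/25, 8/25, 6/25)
0.1130 nats

KL divergence: D_KL(P||Q) = Σ p(x) log(p(x)/q(x))

Computing term by term:
  x=0: 3/14 × log_e[(3/14)/(11/25)] = 3/14 × -0.7195 = -0.1542
  x=1: 3/7 × log_e[(3/7)/(8/25)] = 3/7 × 0.2921 = 0.1252
  x=2: 5/14 × log_e[(5/14)/(6/25)] = 5/14 × 0.3975 = 0.1420

D_KL(P||Q) = 0.1130 nats

Note: KL divergence is always non-negative and equals 0 iff P = Q.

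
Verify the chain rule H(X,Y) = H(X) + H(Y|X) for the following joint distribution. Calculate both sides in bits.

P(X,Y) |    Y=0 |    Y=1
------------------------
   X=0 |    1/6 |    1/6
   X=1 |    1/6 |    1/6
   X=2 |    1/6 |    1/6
H(X,Y) = 2.5850, H(X) = 1.5850, H(Y|X) = 1.0000 (all in bits)

Chain rule: H(X,Y) = H(X) + H(Y|X)

Left side — joint entropy directly:
H(X,Y) = -Σ p(x,y) log p(x,y) = 2.5850 bits

Right side — compute H(Y|X) from the conditional distributions:
P(X) = (1/3, 1/3, 1/3), so H(X) = 1.5850 bits
H(Y|X) = Σ_x P(X=x) · H(Y|X=x):
  P(Y|X=0) = (1/2, 1/2), H(Y|X=0) = 1.0000, weight P(X=0) = 1/3
  P(Y|X=1) = (1/2, 1/2), H(Y|X=1) = 1.0000, weight P(X=1) = 1/3
  P(Y|X=2) = (1/2, 1/2), H(Y|X=2) = 1.0000, weight P(X=2) = 1/3
H(Y|X) = 1.0000 bits

H(X) + H(Y|X) = 1.5850 + 1.0000 = 2.5850 bits

Both sides equal 2.5850 bits. ✓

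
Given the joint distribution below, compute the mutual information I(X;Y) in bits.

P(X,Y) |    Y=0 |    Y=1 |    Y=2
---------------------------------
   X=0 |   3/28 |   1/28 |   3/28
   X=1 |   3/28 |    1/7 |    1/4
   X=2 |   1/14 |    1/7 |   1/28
0.1190 bits

Mutual information: I(X;Y) = H(X) + H(Y) - H(X,Y)

Marginals:
P(X) = (1/4, 1/2, 1/4), H(X) = 1.5000 bits
P(Y) = (2/7, 9/28, 11/28), H(Y) = 1.5722 bits

Joint entropy: H(X,Y) = 2.9532 bits

I(X;Y) = 1.5000 + 1.5722 - 2.9532 = 0.1190 bits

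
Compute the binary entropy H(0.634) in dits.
0.2852 dits

The binary entropy function is:
H(p) = -p log(p) - (1-p) log(1-p)

H(0.634) = -0.634 × log_10(0.634) - 0.366 × log_10(0.366)
H(0.634) = 0.2852 dits

Note: Binary entropy is maximized at p=0.5 (H=1 bit) and minimized at p=0 or p=1 (H=0).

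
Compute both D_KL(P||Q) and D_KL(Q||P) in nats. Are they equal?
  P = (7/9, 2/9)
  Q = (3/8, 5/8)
D_KL(P||Q) = 0.3376, D_KL(Q||P) = 0.3727

KL divergence is not symmetric: D_KL(P||Q) ≠ D_KL(Q||P) in general.

D_KL(P||Q) = 0.3376 nats
D_KL(Q||P) = 0.3727 nats

No, they are not equal!

This asymmetry is why KL divergence is not a true distance metric.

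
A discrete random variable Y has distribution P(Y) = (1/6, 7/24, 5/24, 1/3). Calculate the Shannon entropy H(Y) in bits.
1.9491 bits

Shannon entropy is H(X) = -Σ p(x) log p(x).

For P = (1/6, 7/24, 5/24, 1/3):
H = -1/6 × log_2(1/6) -7/24 × log_2(7/24) -5/24 × log_2(5/24) -1/3 × log_2(1/3)
H = 1.9491 bits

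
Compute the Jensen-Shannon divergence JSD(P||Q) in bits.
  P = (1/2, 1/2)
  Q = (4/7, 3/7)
0.0037 bits

Jensen-Shannon divergence is:
JSD(P||Q) = 0.5 × D_KL(P||M) + 0.5 × D_KL(Q||M)
where M = 0.5 × (P + Q) is the mixture distribution.

M = 0.5 × (1/2, 1/2) + 0.5 × (4/7, 3/7) = (15/28, 13/28)

D_KL(P||M) = 0.0037 bits
D_KL(Q||M) = 0.0037 bits

JSD(P||Q) = 0.5 × 0.0037 + 0.5 × 0.0037 = 0.0037 bits

Unlike KL divergence, JSD is symmetric and bounded: 0 ≤ JSD ≤ log(2).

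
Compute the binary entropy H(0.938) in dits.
0.1009 dits

The binary entropy function is:
H(p) = -p log(p) - (1-p) log(1-p)

H(0.938) = -0.938 × log_10(0.938) - 0.062 × log_10(0.062)
H(0.938) = 0.1009 dits

Note: Binary entropy is maximized at p=0.5 (H=1 bit) and minimized at p=0 or p=1 (H=0).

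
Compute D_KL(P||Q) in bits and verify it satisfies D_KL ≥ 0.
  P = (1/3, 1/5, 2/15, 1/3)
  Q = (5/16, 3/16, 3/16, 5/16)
0.0151 bits

KL divergence satisfies the Gibbs inequality: D_KL(P||Q) ≥ 0 for all distributions P, Q.

D_KL(P||Q) = Σ p(x) log(p(x)/q(x))
Term by term:
  x=0: 1/3 × log_2[(1/3)/(5/16)] = 0.0310
  x=1: 1/5 × log_2[(1/5)/(3/16)] = 0.0186
  x=2: 2/15 × log_2[(2/15)/(3/16)] = -0.0656
  x=3: 1/3 × log_2[(1/3)/(5/16)] = 0.0310
D_KL(P||Q) = 0.0151 bits

D_KL(P||Q) = 0.0151 ≥ 0 ✓

This non-negativity is a fundamental property: relative entropy cannot be negative because it measures how different Q is from P.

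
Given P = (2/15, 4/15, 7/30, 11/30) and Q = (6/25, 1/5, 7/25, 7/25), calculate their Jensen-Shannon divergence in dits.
0.0061 dits

Jensen-Shannon divergence is:
JSD(P||Q) = 0.5 × D_KL(P||M) + 0.5 × D_KL(Q||M)
where M = 0.5 × (P + Q) is the mixture distribution.

M = 0.5 × (2/15, 4/15, 7/30, 11/30) + 0.5 × (6/25, 1/5, 7/25, 7/25) = (0.186667, 7/30, 0.256667, 0.323333)

D_KL(P||M) = 0.0064 dits
D_KL(Q||M) = 0.0059 dits

JSD(P||Q) = 0.5 × 0.0064 + 0.5 × 0.0059 = 0.0061 dits

Unlike KL divergence, JSD is symmetric and bounded: 0 ≤ JSD ≤ log(2).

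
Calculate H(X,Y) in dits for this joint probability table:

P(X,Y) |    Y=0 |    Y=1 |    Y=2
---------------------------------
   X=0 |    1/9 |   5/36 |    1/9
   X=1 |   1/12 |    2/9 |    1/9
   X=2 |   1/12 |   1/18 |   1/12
0.9218 dits

Joint entropy is H(X,Y) = -Σ_{x,y} p(x,y) log p(x,y).

Summing over all non-zero entries:
H(X,Y) = -[1/9·log_10(1/9) + 5/36·log_10(5/36) + 1/9·log_10(1/9) + 1/12·log_10(1/12) + 2/9·log_10(2/9) + 1/9·log_10(1/9) + 1/12·log_10(1/12) + 1/18·log_10(1/18) + 1/12·log_10(1/12)]
H(X,Y) = 0.9218 dits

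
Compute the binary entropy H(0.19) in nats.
0.4862 nats

The binary entropy function is:
H(p) = -p log(p) - (1-p) log(1-p)

H(0.19) = -0.19 × log_e(0.19) - 0.81 × log_e(0.81)
H(0.19) = 0.4862 nats

Note: Binary entropy is maximized at p=0.5 (H=1 bit) and minimized at p=0 or p=1 (H=0).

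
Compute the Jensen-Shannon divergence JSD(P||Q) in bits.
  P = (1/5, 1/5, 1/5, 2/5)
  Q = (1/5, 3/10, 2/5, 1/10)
0.1013 bits

Jensen-Shannon divergence is:
JSD(P||Q) = 0.5 × D_KL(P||M) + 0.5 × D_KL(Q||M)
where M = 0.5 × (P + Q) is the mixture distribution.

M = 0.5 × (1/5, 1/5, 1/5, 2/5) + 0.5 × (1/5, 3/10, 2/5, 1/10) = (1/5, 1/4, 3/10, 1/4)

D_KL(P||M) = 0.0899 bits
D_KL(Q||M) = 0.1127 bits

JSD(P||Q) = 0.5 × 0.0899 + 0.5 × 0.1127 = 0.1013 bits

Unlike KL divergence, JSD is symmetric and bounded: 0 ≤ JSD ≤ log(2).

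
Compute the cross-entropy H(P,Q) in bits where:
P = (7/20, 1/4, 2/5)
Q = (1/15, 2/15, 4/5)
2.2229 bits

Cross-entropy: H(P,Q) = -Σ p(x) log q(x)

Alternatively: H(P,Q) = H(P) + D_KL(P||Q)
H(P) = 1.5589 bits
D_KL(P||Q) = 0.6640 bits

H(P,Q) = 1.5589 + 0.6640 = 2.2229 bits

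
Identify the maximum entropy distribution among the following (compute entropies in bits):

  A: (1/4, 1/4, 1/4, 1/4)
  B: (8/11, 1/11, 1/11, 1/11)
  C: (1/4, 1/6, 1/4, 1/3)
A

For a discrete distribution over n outcomes, entropy is maximized by the uniform distribution.

Computing entropies:
H(A) = 2.0000 bits
H(B) = 1.2776 bits
H(C) = 1.9591 bits

The uniform distribution (where all probabilities equal 1/4) achieves the maximum entropy of log_2(4) = 2.0000 bits.

Distribution A has the highest entropy.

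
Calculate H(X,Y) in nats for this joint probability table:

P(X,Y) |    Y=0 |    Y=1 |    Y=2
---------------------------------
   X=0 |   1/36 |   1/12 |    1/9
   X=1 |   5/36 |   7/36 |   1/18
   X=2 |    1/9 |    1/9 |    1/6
2.0908 nats

Joint entropy is H(X,Y) = -Σ_{x,y} p(x,y) log p(x,y).

Summing over all non-zero entries:
H(X,Y) = -[1/36·log_e(1/36) + 1/12·log_e(1/12) + 1/9·log_e(1/9) + 5/36·log_e(5/36) + 7/36·log_e(7/36) + 1/18·log_e(1/18) + 1/9·log_e(1/9) + 1/9·log_e(1/9) + 1/6·log_e(1/6)]
H(X,Y) = 2.0908 nats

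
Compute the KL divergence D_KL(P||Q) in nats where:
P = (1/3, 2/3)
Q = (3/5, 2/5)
0.1446 nats

KL divergence: D_KL(P||Q) = Σ p(x) log(p(x)/q(x))

Computing term by term:
  x=0: 1/3 × log_e[(1/3)/(3/5)] = 1/3 × -0.5878 = -0.1959
  x=1: 2/3 × log_e[(2/3)/(2/5)] = 2/3 × 0.5108 = 0.3406

D_KL(P||Q) = 0.1446 nats

Note: KL divergence is always non-negative and equals 0 iff P = Q.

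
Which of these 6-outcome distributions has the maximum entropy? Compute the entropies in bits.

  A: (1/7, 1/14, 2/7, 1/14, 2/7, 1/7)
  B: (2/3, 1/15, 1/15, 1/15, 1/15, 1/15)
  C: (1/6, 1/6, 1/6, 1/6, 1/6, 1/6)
C

For a discrete distribution over n outcomes, entropy is maximized by the uniform distribution.

Computing entropies:
H(A) = 2.3788 bits
H(B) = 1.6923 bits
H(C) = 2.5850 bits

The uniform distribution (where all probabilities equal 1/6) achieves the maximum entropy of log_2(6) = 2.5850 bits.

Distribution C has the highest entropy.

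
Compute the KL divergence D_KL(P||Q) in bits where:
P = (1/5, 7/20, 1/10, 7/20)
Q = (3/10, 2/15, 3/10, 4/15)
0.3491 bits

KL divergence: D_KL(P||Q) = Σ p(x) log(p(x)/q(x))

Computing term by term:
  x=0: 1/5 × log_2[(1/5)/(3/10)] = 1/5 × -0.5850 = -0.1170
  x=1: 7/20 × log_2[(7/20)/(2/15)] = 7/20 × 1.3923 = 0.4873
  x=2: 1/10 × log_2[(1/10)/(3/10)] = 1/10 × -1.5850 = -0.1585
  x=3: 7/20 × log_2[(7/20)/(4/15)] = 7/20 × 0.3923 = 0.1373

D_KL(P||Q) = 0.3491 bits

Note: KL divergence is always non-negative and equals 0 iff P = Q.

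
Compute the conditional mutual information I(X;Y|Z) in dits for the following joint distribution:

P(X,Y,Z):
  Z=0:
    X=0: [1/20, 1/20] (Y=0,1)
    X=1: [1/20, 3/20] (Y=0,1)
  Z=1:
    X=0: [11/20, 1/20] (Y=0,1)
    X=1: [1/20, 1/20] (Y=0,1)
0.0238 dits

Conditional mutual information: I(X;Y|Z) = H(X|Z) + H(Y|Z) - H(X,Y|Z)

H(Z) = 0.2653
H(X,Z) = 0.4729 → H(X|Z) = 0.2076
H(Y,Z) = 0.4729 → H(Y|Z) = 0.2076
H(X,Y,Z) = 0.6567 → H(X,Y|Z) = 0.3914

I(X;Y|Z) = 0.2076 + 0.2076 - 0.3914 = 0.0238 dits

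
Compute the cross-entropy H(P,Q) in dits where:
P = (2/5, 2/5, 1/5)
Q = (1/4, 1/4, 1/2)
0.5419 dits

Cross-entropy: H(P,Q) = -Σ p(x) log q(x)

Alternatively: H(P,Q) = H(P) + D_KL(P||Q)
H(P) = 0.4581 dits
D_KL(P||Q) = 0.0837 dits

H(P,Q) = 0.4581 + 0.0837 = 0.5419 dits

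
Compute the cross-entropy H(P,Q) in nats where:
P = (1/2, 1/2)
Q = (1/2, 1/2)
0.6931 nats

Cross-entropy: H(P,Q) = -Σ p(x) log q(x)

Alternatively: H(P,Q) = H(P) + D_KL(P||Q)
H(P) = 0.6931 nats
D_KL(P||Q) = 0.0000 nats

H(P,Q) = 0.6931 + 0.0000 = 0.6931 nats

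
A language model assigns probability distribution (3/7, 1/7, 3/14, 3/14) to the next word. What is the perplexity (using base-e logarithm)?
3.6741

Perplexity is e^H (or exp(H) for natural log).

First, H = -Σ p log p = 1.3013 nats
Perplexity = e^1.3013 = 3.6741

Interpretation: The model's uncertainty is equivalent to choosing uniformly among 3.7 options.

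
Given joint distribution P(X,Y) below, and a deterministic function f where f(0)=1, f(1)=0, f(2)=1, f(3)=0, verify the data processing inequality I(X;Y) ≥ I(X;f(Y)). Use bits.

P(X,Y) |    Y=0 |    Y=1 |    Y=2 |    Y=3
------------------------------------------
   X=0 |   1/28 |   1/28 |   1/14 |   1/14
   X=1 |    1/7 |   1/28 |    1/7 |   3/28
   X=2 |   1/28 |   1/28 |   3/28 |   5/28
I(X;Y) = 0.0701, I(X;f(Y)) = 0.0417, inequality holds: 0.0701 ≥ 0.0417

Data Processing Inequality: For any Markov chain X → Y → Z, we have I(X;Y) ≥ I(X;Z).

Here Z = f(Y) is a deterministic function of Y, forming X → Y → Z.

Original I(X;Y) = 0.0701 bits

After applying f:
P(X,Z) where Z=f(Y):
- P(X,Z=0) = P(X,Y=1) + P(X,Y=3)
- P(X,Z=1) = P(X,Y=0) + P(X,Y=2)

I(X;Z) = I(X;f(Y)) = 0.0417 bits

Verification: 0.0701 ≥ 0.0417 ✓

Information cannot be created by processing; the function f can only lose information about X.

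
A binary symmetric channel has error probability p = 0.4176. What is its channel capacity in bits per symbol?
0.0197 bits

For a binary symmetric channel (BSC) with error probability p:
Capacity C = 1 - H(p) bits per symbol

where H(p) = -p log₂(p) - (1-p) log₂(1-p) is the binary entropy function.

H(0.4176) = 0.9803 bits
C = 1 - 0.9803 = 0.0197 bits per symbol

This means we can reliably transmit up to 0.0197 bits of information per channel use.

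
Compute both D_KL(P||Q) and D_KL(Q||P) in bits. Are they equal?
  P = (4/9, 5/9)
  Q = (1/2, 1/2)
D_KL(P||Q) = 0.0089, D_KL(Q||P) = 0.0090

KL divergence is not symmetric: D_KL(P||Q) ≠ D_KL(Q||P) in general.

D_KL(P||Q) = 0.0089 bits
D_KL(Q||P) = 0.0090 bits

No, they are not equal!

This asymmetry is why KL divergence is not a true distance metric.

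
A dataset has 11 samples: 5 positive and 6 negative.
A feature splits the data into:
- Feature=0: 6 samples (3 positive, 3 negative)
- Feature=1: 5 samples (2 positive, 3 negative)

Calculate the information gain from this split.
0.0072 bits

Information Gain = H(Y) - H(Y|Feature)

Before split:
P(positive) = 5/11 = 0.4545
H(Y) = 0.9940 bits

After split:
Feature=0: H = 1.0000 bits (weight = 6/11)
Feature=1: H = 0.9710 bits (weight = 5/11)
H(Y|Feature) = (6/11)×1.0000 + (5/11)×0.9710 = 0.9868 bits

Information Gain = 0.9940 - 0.9868 = 0.0072 bits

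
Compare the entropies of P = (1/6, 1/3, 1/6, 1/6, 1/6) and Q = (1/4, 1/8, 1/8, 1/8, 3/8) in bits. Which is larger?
P

Computing entropies in bits:
H(P) = 2.2516
H(Q) = 2.1556

Distribution P has higher entropy.

Intuition: The distribution closer to uniform (more spread out) has higher entropy.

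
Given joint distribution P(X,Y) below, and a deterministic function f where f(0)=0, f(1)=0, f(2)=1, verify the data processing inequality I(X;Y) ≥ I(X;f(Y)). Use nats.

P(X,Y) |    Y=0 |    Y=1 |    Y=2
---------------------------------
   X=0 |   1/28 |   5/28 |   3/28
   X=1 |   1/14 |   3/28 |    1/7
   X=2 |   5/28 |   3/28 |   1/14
I(X;Y) = 0.0799, I(X;f(Y)) = 0.0238, inequality holds: 0.0799 ≥ 0.0238

Data Processing Inequality: For any Markov chain X → Y → Z, we have I(X;Y) ≥ I(X;Z).

Here Z = f(Y) is a deterministic function of Y, forming X → Y → Z.

Original I(X;Y) = 0.0799 nats

After applying f:
P(X,Z) where Z=f(Y):
- P(X,Z=0) = P(X,Y=0) + P(X,Y=1)
- P(X,Z=1) = P(X,Y=2)

I(X;Z) = I(X;f(Y)) = 0.0238 nats

Verification: 0.0799 ≥ 0.0238 ✓

Information cannot be created by processing; the function f can only lose information about X.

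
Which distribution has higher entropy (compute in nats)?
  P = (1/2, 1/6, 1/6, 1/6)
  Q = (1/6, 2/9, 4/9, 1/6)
Q

Computing entropies in nats:
H(P) = 1.2425
H(Q) = 1.2919

Distribution Q has higher entropy.

Intuition: The distribution closer to uniform (more spread out) has higher entropy.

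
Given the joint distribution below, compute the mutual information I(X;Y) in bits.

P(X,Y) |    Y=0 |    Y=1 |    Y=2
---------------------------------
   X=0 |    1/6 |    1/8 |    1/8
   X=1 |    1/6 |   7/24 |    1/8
0.0293 bits

Mutual information: I(X;Y) = H(X) + H(Y) - H(X,Y)

Marginals:
P(X) = (5/12, 7/12), H(X) = 0.9799 bits
P(Y) = (1/3, 5/12, 1/4), H(Y) = 1.5546 bits

Joint entropy: H(X,Y) = 2.5051 bits

I(X;Y) = 0.9799 + 1.5546 - 2.5051 = 0.0293 bits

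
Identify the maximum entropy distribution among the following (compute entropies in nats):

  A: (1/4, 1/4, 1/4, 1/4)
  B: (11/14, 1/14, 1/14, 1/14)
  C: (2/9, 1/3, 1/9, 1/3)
A

For a discrete distribution over n outcomes, entropy is maximized by the uniform distribution.

Computing entropies:
H(A) = 1.3863 nats
H(B) = 0.7550 nats
H(C) = 1.3108 nats

The uniform distribution (where all probabilities equal 1/4) achieves the maximum entropy of log_e(4) = 1.3863 nats.

Distribution A has the highest entropy.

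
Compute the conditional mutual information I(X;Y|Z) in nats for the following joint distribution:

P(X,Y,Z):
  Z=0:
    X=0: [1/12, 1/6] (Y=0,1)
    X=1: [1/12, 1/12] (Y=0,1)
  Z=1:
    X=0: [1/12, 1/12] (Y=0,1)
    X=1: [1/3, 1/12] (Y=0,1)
0.0307 nats

Conditional mutual information: I(X;Y|Z) = H(X|Z) + H(Y|Z) - H(X,Y|Z)

H(Z) = 0.6792
H(X,Z) = 1.3086 → H(X|Z) = 0.6294
H(Y,Z) = 1.3086 → H(Y|Z) = 0.6294
H(X,Y,Z) = 1.9073 → H(X,Y|Z) = 1.2281

I(X;Y|Z) = 0.6294 + 0.6294 - 1.2281 = 0.0307 nats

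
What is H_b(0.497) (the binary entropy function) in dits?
0.3010 dits

The binary entropy function is:
H(p) = -p log(p) - (1-p) log(1-p)

H(0.497) = -0.497 × log_10(0.497) - 0.503 × log_10(0.503)
H(0.497) = 0.3010 dits

Note: Binary entropy is maximized at p=0.5 (H=1 bit) and minimized at p=0 or p=1 (H=0).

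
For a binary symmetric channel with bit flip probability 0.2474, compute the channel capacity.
0.1929 bits

For a binary symmetric channel (BSC) with error probability p:
Capacity C = 1 - H(p) bits per symbol

where H(p) = -p log₂(p) - (1-p) log₂(1-p) is the binary entropy function.

H(0.2474) = 0.8071 bits
C = 1 - 0.8071 = 0.1929 bits per symbol

This means we can reliably transmit up to 0.1929 bits of information per channel use.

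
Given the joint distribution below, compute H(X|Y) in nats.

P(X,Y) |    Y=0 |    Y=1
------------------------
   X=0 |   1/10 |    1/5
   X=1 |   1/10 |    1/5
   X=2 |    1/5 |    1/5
1.0751 nats

Using the chain rule: H(X|Y) = H(X,Y) - H(Y)

First, compute H(X,Y) = 1.7481 nats

Marginal P(Y) = (2/5, 3/5)
H(Y) = 0.6730 nats

H(X|Y) = H(X,Y) - H(Y) = 1.7481 - 0.6730 = 1.0751 nats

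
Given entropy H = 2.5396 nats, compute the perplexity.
12.6746

Perplexity is e^H (or exp(H) for natural log).

H = 2.5396 nats
Perplexity = e^2.5396 = 12.6746

Interpretation: The model's uncertainty is equivalent to choosing uniformly among 12.7 options.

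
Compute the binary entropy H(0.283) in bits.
0.8595 bits

The binary entropy function is:
H(p) = -p log(p) - (1-p) log(1-p)

H(0.283) = -0.283 × log_2(0.283) - 0.717 × log_2(0.717)
H(0.283) = 0.8595 bits

Note: Binary entropy is maximized at p=0.5 (H=1 bit) and minimized at p=0 or p=1 (H=0).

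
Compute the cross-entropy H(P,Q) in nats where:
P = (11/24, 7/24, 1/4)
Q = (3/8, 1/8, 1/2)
1.2293 nats

Cross-entropy: H(P,Q) = -Σ p(x) log q(x)

Alternatively: H(P,Q) = H(P) + D_KL(P||Q)
H(P) = 1.0635 nats
D_KL(P||Q) = 0.1658 nats

H(P,Q) = 1.0635 + 0.1658 = 1.2293 nats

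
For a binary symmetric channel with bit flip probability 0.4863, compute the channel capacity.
0.0005 bits

For a binary symmetric channel (BSC) with error probability p:
Capacity C = 1 - H(p) bits per symbol

where H(p) = -p log₂(p) - (1-p) log₂(1-p) is the binary entropy function.

H(0.4863) = 0.9995 bits
C = 1 - 0.9995 = 0.0005 bits per symbol

This means we can reliably transmit up to 0.0005 bits of information per channel use.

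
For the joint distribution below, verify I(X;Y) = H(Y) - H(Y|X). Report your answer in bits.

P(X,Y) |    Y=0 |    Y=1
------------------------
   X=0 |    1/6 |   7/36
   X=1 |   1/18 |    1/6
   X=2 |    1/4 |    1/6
I(X;Y) = 0.0534 bits

Mutual information has multiple equivalent forms:
- I(X;Y) = H(X) - H(X|Y)
- I(X;Y) = H(Y) - H(Y|X)
- I(X;Y) = H(X) + H(Y) - H(X,Y)

Computing all quantities:
H(X) = 1.5391, H(Y) = 0.9978, H(X,Y) = 2.4835
H(X|Y) = 1.4858, H(Y|X) = 0.9444

Verification:
H(X) - H(X|Y) = 1.5391 - 1.4858 = 0.0534
H(Y) - H(Y|X) = 0.9978 - 0.9444 = 0.0534
H(X) + H(Y) - H(X,Y) = 1.5391 + 0.9978 - 2.4835 = 0.0534

All forms give I(X;Y) = 0.0534 bits. ✓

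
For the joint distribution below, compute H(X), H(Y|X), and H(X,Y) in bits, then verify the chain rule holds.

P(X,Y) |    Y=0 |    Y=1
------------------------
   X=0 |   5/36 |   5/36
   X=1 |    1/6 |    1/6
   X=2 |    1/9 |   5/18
H(X,Y) = 2.5183, H(X) = 1.5715, H(Y|X) = 0.9468 (all in bits)

Chain rule: H(X,Y) = H(X) + H(Y|X)

Left side — joint entropy directly:
H(X,Y) = -Σ p(x,y) log p(x,y) = 2.5183 bits

Right side — compute H(Y|X) from the conditional distributions:
P(X) = (5/18, 1/3, 7/18), so H(X) = 1.5715 bits
H(Y|X) = Σ_x P(X=x) · H(Y|X=x):
  P(Y|X=0) = (1/2, 1/2), H(Y|X=0) = 1.0000, weight P(X=0) = 5/18
  P(Y|X=1) = (1/2, 1/2), H(Y|X=1) = 1.0000, weight P(X=1) = 1/3
  P(Y|X=2) = (2/7, 5/7), H(Y|X=2) = 0.8631, weight P(X=2) = 7/18
H(Y|X) = 0.9468 bits

H(X) + H(Y|X) = 1.5715 + 0.9468 = 2.5183 bits

Both sides equal 2.5183 bits. ✓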